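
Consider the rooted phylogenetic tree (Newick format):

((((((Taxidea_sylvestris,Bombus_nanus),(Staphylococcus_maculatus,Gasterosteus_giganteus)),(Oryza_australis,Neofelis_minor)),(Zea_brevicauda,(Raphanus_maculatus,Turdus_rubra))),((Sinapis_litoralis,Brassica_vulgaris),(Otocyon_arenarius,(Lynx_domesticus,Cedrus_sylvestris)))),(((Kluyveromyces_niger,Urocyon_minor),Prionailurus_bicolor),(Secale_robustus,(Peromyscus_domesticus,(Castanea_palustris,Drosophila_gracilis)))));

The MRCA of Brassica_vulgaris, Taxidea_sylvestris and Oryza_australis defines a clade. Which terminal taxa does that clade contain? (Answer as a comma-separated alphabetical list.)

Bombus_nanus, Brassica_vulgaris, Cedrus_sylvestris, Gasterosteus_giganteus, Lynx_domesticus, Neofelis_minor, Oryza_australis, Otocyon_arenarius, Raphanus_maculatus, Sinapis_litoralis, Staphylococcus_maculatus, Taxidea_sylvestris, Turdus_rubra, Zea_brevicauda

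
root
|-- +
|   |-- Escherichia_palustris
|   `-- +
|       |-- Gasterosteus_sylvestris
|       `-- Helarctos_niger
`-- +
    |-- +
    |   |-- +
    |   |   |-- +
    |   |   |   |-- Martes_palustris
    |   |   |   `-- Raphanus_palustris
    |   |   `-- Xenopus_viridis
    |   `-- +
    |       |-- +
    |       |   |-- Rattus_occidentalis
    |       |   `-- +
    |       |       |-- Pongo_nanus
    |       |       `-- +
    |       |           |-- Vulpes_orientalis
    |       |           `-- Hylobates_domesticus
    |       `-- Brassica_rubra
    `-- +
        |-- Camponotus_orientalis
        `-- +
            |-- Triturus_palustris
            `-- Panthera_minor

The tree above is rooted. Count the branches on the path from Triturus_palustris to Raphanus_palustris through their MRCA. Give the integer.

7

The MRCA of Triturus_palustris and Raphanus_palustris is the node subtending ((((Martes_palustris,Raphanus_palustris),Xenopus_viridis),((Rattus_occidentalis,(Pongo_nanus,(Vulpes_orientalis,Hylobates_domesticus))),Brassica_rubra)),(Camponotus_orientalis,(Triturus_palustris,Panthera_minor))).
From Triturus_palustris up to that node: 3 branches. From Raphanus_palustris up to the same node: 4 branches. Total: 3 + 4 = 7.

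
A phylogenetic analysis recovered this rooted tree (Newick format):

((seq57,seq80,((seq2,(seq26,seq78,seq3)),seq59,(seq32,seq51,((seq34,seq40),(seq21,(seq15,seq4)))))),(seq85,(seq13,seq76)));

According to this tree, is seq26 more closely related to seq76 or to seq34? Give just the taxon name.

seq34

The MRCA of seq26 and seq34 subtends ((seq2,(seq26,seq78,seq3)),seq59,(seq32,seq51,((seq34,seq40),(seq21,(seq15,seq4))))) (12 taxa).
The MRCA of seq26 and seq76 is the root, subtending the entire tree (17 taxa).
The first is nested inside the second, so seq26 shares a more recent common ancestor with seq34.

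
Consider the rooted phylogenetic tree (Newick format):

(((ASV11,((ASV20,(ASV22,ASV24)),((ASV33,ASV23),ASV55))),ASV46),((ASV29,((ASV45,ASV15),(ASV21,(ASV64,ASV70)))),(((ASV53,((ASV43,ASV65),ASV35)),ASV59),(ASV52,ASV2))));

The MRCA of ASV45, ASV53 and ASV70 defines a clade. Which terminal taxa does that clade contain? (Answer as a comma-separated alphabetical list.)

Tracing ASV45: it sits inside (ASV45,ASV15).
Tracing ASV53: it sits inside (ASV53,((ASV43,ASV65),ASV35)).
Tracing ASV70: it sits inside (ASV64,ASV70).
The smallest clade enclosing all 3 is ((ASV29,((ASV45,ASV15),(ASV21,(ASV64,ASV70)))),(((ASV53,((ASV43,ASV65),ASV35)),ASV59),(ASV52,ASV2))); the answer is its 13 terminal taxa in alphabetical order.

ASV15, ASV2, ASV21, ASV29, ASV35, ASV43, ASV45, ASV52, ASV53, ASV59, ASV64, ASV65, ASV70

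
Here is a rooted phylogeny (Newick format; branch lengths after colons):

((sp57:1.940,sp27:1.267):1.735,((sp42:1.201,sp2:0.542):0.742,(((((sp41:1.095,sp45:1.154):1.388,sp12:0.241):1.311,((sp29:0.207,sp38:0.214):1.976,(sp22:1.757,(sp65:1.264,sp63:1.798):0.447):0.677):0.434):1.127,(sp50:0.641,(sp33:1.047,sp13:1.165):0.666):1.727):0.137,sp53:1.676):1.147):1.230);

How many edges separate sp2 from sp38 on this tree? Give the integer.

8

The MRCA of sp2 and sp38 is the node subtending ((sp42,sp2),(((((sp41,sp45),sp12),((sp29,sp38),(sp22,(sp65,sp63)))),(sp50,(sp33,sp13))),sp53)).
From sp2 up to that node: 2 branches. From sp38 up to the same node: 6 branches. Total: 2 + 6 = 8.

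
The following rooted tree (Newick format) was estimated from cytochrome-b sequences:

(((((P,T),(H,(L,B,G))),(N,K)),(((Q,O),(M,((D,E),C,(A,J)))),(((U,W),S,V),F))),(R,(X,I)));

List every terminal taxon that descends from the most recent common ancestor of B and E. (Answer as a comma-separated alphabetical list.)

Tracing B: it sits inside (L,B,G).
Tracing E: it sits inside (D,E).
The smallest clade enclosing both is ((((P,T),(H,(L,B,G))),(N,K)),(((Q,O),(M,((D,E),C,(A,J)))),(((U,W),S,V),F))); the answer is its 21 terminal taxa in alphabetical order.

A, B, C, D, E, F, G, H, J, K, L, M, N, O, P, Q, S, T, U, V, W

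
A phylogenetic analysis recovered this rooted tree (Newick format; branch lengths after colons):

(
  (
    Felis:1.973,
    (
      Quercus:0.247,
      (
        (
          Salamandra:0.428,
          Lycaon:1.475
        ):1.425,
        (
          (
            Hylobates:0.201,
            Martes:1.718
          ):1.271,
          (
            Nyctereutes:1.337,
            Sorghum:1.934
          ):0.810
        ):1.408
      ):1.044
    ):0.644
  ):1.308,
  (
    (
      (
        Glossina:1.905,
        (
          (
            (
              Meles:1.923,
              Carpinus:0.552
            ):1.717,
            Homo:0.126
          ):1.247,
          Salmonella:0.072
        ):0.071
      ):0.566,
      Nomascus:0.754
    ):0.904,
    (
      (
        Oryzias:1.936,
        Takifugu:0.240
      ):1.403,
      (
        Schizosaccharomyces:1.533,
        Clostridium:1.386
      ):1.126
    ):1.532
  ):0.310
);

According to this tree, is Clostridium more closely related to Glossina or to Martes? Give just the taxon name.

Glossina

The MRCA of Clostridium and Glossina subtends (((Glossina,(((Meles,Carpinus),Homo),Salmonella)),Nomascus),((Oryzias,Takifugu),(Schizosaccharomyces,Clostridium))) (10 taxa).
The MRCA of Clostridium and Martes is the root, subtending the entire tree (18 taxa).
The first is nested inside the second, so Clostridium shares a more recent common ancestor with Glossina.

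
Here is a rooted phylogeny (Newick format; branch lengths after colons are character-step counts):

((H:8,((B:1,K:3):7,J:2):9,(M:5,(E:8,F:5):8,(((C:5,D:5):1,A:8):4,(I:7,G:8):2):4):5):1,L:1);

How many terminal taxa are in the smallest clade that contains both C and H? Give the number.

12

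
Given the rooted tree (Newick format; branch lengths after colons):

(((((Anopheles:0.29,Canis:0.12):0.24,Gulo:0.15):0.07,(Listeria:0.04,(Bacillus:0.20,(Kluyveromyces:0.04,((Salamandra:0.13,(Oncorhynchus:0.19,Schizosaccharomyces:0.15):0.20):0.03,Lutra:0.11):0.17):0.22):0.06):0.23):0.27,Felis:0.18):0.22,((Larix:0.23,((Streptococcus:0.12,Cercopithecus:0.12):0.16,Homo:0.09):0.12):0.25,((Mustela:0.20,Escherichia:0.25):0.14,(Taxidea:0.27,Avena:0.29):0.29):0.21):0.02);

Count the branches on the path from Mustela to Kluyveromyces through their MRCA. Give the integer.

10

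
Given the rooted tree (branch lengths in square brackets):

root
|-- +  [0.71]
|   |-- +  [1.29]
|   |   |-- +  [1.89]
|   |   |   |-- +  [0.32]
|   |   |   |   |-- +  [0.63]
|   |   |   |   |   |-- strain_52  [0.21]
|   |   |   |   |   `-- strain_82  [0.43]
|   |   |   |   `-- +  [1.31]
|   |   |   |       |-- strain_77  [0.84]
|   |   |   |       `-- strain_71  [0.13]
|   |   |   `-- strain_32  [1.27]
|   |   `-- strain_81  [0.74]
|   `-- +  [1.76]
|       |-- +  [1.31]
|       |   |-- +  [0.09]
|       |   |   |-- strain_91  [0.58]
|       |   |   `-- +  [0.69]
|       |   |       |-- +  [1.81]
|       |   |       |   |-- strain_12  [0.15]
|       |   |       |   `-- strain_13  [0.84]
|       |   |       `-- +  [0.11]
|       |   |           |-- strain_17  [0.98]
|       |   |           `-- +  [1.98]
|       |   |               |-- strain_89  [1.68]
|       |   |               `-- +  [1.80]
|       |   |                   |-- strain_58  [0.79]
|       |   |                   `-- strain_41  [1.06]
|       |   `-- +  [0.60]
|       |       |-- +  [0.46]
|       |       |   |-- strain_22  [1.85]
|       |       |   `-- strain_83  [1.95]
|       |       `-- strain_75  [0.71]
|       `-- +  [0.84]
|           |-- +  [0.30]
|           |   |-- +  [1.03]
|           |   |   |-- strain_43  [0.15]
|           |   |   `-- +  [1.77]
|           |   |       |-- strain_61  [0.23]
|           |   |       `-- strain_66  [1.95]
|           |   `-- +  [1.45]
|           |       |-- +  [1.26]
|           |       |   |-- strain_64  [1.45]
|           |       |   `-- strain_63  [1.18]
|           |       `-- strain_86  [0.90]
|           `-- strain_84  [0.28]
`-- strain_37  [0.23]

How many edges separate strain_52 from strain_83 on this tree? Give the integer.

10

The MRCA of strain_52 and strain_83 is the node subtending (((((strain_52,strain_82),(strain_77,strain_71)),strain_32),strain_81),(((strain_91,((strain_12,strain_13),(strain_17,(strain_89,(strain_58,strain_41))))),((strain_22,strain_83),strain_75)),(((strain_43,(strain_61,strain_66)),((strain_64,strain_63),strain_86)),strain_84))).
From strain_52 up to that node: 5 branches. From strain_83 up to the same node: 5 branches. Total: 5 + 5 = 10.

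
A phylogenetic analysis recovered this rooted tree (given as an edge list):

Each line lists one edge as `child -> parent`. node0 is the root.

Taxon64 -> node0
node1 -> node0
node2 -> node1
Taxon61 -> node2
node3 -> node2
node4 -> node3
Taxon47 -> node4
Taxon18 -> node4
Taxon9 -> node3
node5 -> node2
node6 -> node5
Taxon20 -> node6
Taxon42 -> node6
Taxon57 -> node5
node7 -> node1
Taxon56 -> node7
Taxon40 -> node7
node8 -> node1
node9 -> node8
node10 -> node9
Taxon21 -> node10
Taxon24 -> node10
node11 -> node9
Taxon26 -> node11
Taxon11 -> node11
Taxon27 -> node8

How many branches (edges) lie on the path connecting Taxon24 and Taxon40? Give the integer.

6

The MRCA of Taxon24 and Taxon40 is the node subtending ((Taxon61,((Taxon47,Taxon18),Taxon9),((Taxon20,Taxon42),Taxon57)),(Taxon56,Taxon40),(((Taxon21,Taxon24),(Taxon26,Taxon11)),Taxon27)).
From Taxon24 up to that node: 4 branches. From Taxon40 up to the same node: 2 branches. Total: 4 + 2 = 6.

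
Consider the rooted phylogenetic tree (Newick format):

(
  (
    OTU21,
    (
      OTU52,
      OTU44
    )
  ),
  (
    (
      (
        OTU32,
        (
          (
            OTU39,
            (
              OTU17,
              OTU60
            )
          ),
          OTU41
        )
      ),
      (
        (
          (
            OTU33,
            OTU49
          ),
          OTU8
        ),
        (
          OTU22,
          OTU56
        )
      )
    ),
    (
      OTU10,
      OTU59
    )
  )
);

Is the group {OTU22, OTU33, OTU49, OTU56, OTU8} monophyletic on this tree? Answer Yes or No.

Yes

The most recent common ancestor of these taxa subtends (((OTU33,OTU49),OTU8),(OTU22,OTU56)).
That clade has exactly 5 tips — every listed taxon and nothing else — so the group is monophyletic.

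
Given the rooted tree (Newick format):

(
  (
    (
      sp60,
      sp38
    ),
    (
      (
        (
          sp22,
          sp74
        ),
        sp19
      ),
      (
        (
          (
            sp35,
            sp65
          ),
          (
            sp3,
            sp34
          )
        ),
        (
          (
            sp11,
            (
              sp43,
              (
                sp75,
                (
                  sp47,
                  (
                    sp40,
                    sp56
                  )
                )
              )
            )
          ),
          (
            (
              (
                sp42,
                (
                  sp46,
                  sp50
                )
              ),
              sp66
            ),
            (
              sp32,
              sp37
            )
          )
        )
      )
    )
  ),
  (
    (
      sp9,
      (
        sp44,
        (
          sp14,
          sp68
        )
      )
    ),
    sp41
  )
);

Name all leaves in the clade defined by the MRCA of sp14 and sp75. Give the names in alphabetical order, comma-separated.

Tracing sp14: it sits inside (sp14,sp68).
Tracing sp75: it sits inside (sp75,(sp47,(sp40,sp56))).
The smallest clade enclosing both is the whole tree (their MRCA is the root), so the answer is all 26 tips in alphabetical order.

sp11, sp14, sp19, sp22, sp3, sp32, sp34, sp35, sp37, sp38, sp40, sp41, sp42, sp43, sp44, sp46, sp47, sp50, sp56, sp60, sp65, sp66, sp68, sp74, sp75, sp9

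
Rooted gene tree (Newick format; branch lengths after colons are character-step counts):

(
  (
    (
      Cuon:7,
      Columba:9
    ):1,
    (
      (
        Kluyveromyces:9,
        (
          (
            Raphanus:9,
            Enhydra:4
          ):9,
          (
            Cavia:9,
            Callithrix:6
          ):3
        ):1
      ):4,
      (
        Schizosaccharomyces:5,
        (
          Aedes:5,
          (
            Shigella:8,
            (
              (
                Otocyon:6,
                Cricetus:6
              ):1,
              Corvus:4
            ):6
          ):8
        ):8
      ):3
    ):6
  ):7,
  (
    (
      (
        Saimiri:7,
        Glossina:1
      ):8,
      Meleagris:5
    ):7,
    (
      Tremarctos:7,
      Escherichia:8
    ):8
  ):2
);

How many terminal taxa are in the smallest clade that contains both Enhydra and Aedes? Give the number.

The MRCA of Enhydra and Aedes is the node subtending ((Kluyveromyces,((Raphanus,Enhydra),(Cavia,Callithrix))),(Schizosaccharomyces,(Aedes,(Shigella,((Otocyon,Cricetus),Corvus))))).
That clade contains 11 terminal taxa: Aedes, Callithrix, Cavia, Corvus, Cricetus, Enhydra, Kluyveromyces, Otocyon, Raphanus, Schizosaccharomyces, Shigella.

11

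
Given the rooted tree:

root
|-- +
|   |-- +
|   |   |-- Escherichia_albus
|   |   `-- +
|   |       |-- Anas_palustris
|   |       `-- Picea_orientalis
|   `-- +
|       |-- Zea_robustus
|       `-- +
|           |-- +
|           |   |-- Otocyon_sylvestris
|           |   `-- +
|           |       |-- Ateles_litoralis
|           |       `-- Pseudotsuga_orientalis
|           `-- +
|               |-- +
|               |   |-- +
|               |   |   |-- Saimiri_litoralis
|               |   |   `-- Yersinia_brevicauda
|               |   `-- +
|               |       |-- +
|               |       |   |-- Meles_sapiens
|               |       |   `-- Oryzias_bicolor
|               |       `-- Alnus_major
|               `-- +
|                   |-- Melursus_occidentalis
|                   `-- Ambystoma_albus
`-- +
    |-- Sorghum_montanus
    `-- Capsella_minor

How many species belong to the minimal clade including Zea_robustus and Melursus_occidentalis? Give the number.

11

The MRCA of Zea_robustus and Melursus_occidentalis is the node subtending (Zea_robustus,((Otocyon_sylvestris,(Ateles_litoralis,Pseudotsuga_orientalis)),(((Saimiri_litoralis,Yersinia_brevicauda),((Meles_sapiens,Oryzias_bicolor),Alnus_major)),(Melursus_occidentalis,Ambystoma_albus)))).
That clade contains 11 terminal taxa: Alnus_major, Ambystoma_albus, Ateles_litoralis, Meles_sapiens, Melursus_occidentalis, Oryzias_bicolor, Otocyon_sylvestris, Pseudotsuga_orientalis, Saimiri_litoralis, Yersinia_brevicauda, Zea_robustus.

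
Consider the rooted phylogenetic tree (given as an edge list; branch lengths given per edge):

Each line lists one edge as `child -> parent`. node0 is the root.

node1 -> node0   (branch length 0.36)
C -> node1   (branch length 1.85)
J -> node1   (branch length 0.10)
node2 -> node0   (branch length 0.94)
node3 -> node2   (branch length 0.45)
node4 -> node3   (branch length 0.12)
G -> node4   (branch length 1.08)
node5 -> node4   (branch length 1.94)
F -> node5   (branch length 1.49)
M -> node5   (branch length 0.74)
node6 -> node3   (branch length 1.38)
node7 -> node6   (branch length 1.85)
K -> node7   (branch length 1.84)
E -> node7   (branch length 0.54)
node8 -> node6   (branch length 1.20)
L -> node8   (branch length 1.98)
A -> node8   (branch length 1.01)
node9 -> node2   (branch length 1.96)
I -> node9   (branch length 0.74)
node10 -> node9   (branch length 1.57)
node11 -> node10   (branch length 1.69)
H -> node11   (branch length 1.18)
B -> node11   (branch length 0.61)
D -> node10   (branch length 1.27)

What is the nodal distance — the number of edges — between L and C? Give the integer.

The MRCA of L and C is the root of the tree.
From L up to that node: 5 branches. From C up to the same node: 2 branches. Total: 5 + 2 = 7.

7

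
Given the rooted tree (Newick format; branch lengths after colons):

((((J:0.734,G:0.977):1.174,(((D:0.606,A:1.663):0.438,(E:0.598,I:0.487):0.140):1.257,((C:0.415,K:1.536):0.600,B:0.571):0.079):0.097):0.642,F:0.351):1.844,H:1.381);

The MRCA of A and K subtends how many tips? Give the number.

The MRCA of A and K is the node subtending (((D,A),(E,I)),((C,K),B)).
That clade contains 7 terminal taxa: A, B, C, D, E, I, K.

7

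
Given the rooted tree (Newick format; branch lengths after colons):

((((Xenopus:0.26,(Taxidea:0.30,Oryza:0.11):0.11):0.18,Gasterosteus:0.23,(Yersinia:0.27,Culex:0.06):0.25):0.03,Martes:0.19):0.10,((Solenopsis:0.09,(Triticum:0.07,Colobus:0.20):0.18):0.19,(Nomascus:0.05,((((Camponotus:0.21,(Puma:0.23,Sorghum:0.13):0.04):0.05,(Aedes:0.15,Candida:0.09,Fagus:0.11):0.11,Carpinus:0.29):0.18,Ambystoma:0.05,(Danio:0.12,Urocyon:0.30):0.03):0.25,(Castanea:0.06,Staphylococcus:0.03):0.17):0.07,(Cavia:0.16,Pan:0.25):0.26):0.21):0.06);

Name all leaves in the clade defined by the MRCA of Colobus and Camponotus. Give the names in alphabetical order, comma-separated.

Tracing Colobus: it sits inside (Triticum,Colobus).
Tracing Camponotus: it sits inside (Camponotus,(Puma,Sorghum)).
The smallest clade enclosing both is ((Solenopsis,(Triticum,Colobus)),(Nomascus,((((Camponotus,(Puma,Sorghum)),(Aedes,Candida,Fagus),Carpinus),Ambystoma,(Danio,Urocyon)),(Castanea,Staphylococcus)),(Cavia,Pan))); the answer is its 18 terminal taxa in alphabetical order.

Aedes, Ambystoma, Camponotus, Candida, Carpinus, Castanea, Cavia, Colobus, Danio, Fagus, Nomascus, Pan, Puma, Solenopsis, Sorghum, Staphylococcus, Triticum, Urocyon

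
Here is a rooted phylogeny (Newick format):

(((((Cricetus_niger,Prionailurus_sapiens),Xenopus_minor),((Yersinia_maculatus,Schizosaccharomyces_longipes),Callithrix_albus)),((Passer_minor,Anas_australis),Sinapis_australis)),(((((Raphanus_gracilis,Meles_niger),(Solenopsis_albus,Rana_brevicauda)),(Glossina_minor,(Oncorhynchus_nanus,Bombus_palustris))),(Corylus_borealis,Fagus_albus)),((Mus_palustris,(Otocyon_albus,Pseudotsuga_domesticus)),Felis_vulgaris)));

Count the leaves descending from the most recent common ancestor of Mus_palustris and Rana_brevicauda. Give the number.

The MRCA of Mus_palustris and Rana_brevicauda is the node subtending (((((Raphanus_gracilis,Meles_niger),(Solenopsis_albus,Rana_brevicauda)),(Glossina_minor,(Oncorhynchus_nanus,Bombus_palustris))),(Corylus_borealis,Fagus_albus)),((Mus_palustris,(Otocyon_albus,Pseudotsuga_domesticus)),Felis_vulgaris)).
That clade contains 13 terminal taxa: Bombus_palustris, Corylus_borealis, Fagus_albus, Felis_vulgaris, Glossina_minor, Meles_niger, Mus_palustris, Oncorhynchus_nanus, Otocyon_albus, Pseudotsuga_domesticus, Rana_brevicauda, Raphanus_gracilis, Solenopsis_albus.

13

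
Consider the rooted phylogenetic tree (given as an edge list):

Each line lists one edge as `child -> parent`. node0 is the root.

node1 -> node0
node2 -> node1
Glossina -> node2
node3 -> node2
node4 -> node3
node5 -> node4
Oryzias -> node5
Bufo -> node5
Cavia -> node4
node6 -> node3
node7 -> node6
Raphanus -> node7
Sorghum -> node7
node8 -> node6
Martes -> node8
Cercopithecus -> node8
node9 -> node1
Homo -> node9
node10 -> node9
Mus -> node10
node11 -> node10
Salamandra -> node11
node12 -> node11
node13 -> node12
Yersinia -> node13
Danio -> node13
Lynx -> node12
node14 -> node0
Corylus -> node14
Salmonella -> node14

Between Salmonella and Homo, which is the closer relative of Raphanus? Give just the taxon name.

Homo

The MRCA of Raphanus and Homo subtends ((Glossina,(((Oryzias,Bufo),Cavia),((Raphanus,Sorghum),(Martes,Cercopithecus)))),(Homo,(Mus,(Salamandra,((Yersinia,Danio),Lynx))))) (14 taxa).
The MRCA of Raphanus and Salmonella is the root, subtending the entire tree (16 taxa).
The first is nested inside the second, so Raphanus shares a more recent common ancestor with Homo.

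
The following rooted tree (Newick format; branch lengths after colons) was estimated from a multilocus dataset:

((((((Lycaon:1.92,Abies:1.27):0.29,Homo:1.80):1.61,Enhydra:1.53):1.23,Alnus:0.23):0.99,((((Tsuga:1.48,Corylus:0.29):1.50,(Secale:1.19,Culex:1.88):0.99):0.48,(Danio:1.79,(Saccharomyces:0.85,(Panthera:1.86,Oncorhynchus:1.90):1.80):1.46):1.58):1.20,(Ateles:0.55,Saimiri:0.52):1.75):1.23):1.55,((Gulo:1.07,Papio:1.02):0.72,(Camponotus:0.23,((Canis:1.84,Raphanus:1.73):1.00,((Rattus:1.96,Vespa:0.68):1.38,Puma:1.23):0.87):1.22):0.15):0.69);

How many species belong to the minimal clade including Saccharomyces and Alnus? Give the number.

The MRCA of Saccharomyces and Alnus is the node subtending (((((Lycaon,Abies),Homo),Enhydra),Alnus),((((Tsuga,Corylus),(Secale,Culex)),(Danio,(Saccharomyces,(Panthera,Oncorhynchus)))),(Ateles,Saimiri))).
That clade contains 15 terminal taxa: Abies, Alnus, Ateles, Corylus, Culex, Danio, Enhydra, Homo, Lycaon, Oncorhynchus, Panthera, Saccharomyces, Saimiri, Secale, Tsuga.

15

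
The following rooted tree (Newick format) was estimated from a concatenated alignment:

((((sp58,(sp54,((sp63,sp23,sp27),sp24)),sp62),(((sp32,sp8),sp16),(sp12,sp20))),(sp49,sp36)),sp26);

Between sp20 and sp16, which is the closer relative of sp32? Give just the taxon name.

The MRCA of sp32 and sp16 subtends ((sp32,sp8),sp16) (3 taxa).
The MRCA of sp32 and sp20 subtends (((sp32,sp8),sp16),(sp12,sp20)) (5 taxa).
The first is nested inside the second, so sp32 shares a more recent common ancestor with sp16.

sp16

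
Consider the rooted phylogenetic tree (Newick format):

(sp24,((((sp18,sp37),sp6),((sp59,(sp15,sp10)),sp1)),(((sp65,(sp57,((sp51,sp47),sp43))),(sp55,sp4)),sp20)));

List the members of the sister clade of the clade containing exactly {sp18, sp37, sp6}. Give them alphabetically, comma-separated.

sp1, sp10, sp15, sp59

The clade containing exactly {sp18, sp37, sp6} attaches to the tree at the node subtending (((sp18,sp37),sp6),((sp59,(sp15,sp10)),sp1)).
The other lineage descending from that same node — the sister group — is ((sp59,(sp15,sp10)),sp1); its 4 tips in alphabetical order are the answer.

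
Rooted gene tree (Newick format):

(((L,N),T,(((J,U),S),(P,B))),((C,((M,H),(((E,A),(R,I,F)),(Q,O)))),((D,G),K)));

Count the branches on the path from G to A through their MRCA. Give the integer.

The MRCA of G and A is the node subtending ((C,((M,H),(((E,A),(R,I,F)),(Q,O)))),((D,G),K)).
From G up to that node: 3 branches. From A up to the same node: 6 branches. Total: 3 + 6 = 9.

9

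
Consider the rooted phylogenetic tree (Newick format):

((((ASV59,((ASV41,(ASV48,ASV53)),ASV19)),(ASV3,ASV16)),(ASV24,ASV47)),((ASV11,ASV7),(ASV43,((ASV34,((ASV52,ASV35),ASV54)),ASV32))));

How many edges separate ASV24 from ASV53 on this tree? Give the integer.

8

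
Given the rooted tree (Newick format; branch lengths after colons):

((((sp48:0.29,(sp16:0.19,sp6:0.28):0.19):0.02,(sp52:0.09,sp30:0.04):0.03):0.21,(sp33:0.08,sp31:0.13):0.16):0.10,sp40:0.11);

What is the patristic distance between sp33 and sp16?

0.85

The path runs sp33 → … → MRCA → … → sp16; the MRCA is the node subtending (((sp48,(sp16,sp6)),(sp52,sp30)),(sp33,sp31)).
Branch lengths along that path: 0.08 + 0.16 + 0.21 + 0.02 + 0.19 + 0.19 = 0.85.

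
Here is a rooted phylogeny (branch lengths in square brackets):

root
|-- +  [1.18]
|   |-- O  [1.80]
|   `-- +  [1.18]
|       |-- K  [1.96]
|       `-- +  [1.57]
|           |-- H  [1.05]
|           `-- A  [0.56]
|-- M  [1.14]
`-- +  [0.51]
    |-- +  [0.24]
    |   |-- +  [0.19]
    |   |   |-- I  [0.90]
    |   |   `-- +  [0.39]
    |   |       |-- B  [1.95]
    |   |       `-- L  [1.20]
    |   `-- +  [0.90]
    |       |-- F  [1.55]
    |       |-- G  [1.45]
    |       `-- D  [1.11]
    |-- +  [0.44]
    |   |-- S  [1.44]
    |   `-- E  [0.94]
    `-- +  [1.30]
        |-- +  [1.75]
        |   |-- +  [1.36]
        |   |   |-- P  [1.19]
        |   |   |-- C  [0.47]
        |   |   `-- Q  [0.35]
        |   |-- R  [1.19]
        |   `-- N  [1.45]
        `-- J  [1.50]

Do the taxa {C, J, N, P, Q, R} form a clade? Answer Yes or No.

Yes

The most recent common ancestor of these taxa subtends (((P,C,Q),R,N),J).
That clade has exactly 6 tips — every listed taxon and nothing else — so the group is monophyletic.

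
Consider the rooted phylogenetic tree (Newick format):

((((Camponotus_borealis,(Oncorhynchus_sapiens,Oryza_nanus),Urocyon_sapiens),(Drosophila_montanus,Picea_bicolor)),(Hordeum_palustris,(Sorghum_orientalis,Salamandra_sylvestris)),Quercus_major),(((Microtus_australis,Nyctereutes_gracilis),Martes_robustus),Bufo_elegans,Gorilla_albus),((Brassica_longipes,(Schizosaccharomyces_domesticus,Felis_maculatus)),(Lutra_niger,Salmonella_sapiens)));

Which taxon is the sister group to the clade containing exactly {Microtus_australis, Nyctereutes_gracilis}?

Martes_robustus

The clade containing exactly {Microtus_australis, Nyctereutes_gracilis} attaches to the tree at the node subtending ((Microtus_australis,Nyctereutes_gracilis),Martes_robustus).
The other lineage descending from that same node — the sister group — is the single tip Martes_robustus.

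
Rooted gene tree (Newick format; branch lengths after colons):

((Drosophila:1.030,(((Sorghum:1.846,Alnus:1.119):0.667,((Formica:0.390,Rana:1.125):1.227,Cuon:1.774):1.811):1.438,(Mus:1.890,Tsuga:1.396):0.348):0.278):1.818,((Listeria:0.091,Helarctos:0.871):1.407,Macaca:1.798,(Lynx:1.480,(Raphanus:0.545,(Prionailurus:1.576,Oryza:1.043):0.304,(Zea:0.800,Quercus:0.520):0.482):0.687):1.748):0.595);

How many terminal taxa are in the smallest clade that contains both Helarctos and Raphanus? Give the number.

9

The MRCA of Helarctos and Raphanus is the node subtending ((Listeria,Helarctos),Macaca,(Lynx,(Raphanus,(Prionailurus,Oryza),(Zea,Quercus)))).
That clade contains 9 terminal taxa: Helarctos, Listeria, Lynx, Macaca, Oryza, Prionailurus, Quercus, Raphanus, Zea.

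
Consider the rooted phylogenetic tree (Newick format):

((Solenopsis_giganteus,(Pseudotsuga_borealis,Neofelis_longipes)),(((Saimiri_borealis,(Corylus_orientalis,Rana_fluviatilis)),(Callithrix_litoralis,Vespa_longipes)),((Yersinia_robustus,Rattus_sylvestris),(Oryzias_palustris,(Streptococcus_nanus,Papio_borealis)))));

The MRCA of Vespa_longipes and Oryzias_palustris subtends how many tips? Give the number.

The MRCA of Vespa_longipes and Oryzias_palustris is the node subtending (((Saimiri_borealis,(Corylus_orientalis,Rana_fluviatilis)),(Callithrix_litoralis,Vespa_longipes)),((Yersinia_robustus,Rattus_sylvestris),(Oryzias_palustris,(Streptococcus_nanus,Papio_borealis)))).
That clade contains 10 terminal taxa: Callithrix_litoralis, Corylus_orientalis, Oryzias_palustris, Papio_borealis, Rana_fluviatilis, Rattus_sylvestris, Saimiri_borealis, Streptococcus_nanus, Vespa_longipes, Yersinia_robustus.

10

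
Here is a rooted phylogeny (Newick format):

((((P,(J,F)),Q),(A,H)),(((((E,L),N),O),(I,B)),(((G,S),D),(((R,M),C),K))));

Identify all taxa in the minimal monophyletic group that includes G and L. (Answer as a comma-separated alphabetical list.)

B, C, D, E, G, I, K, L, M, N, O, R, S

Tracing G: it sits inside (G,S).
Tracing L: it sits inside (E,L).
The smallest clade enclosing both is (((((E,L),N),O),(I,B)),(((G,S),D),(((R,M),C),K))); the answer is its 13 terminal taxa in alphabetical order.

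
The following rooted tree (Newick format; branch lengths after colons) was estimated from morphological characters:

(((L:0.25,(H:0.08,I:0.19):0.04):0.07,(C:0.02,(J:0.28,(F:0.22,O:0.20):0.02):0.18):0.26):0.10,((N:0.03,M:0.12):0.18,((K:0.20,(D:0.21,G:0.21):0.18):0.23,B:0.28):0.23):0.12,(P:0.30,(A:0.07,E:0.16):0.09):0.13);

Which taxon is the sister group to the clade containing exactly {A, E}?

P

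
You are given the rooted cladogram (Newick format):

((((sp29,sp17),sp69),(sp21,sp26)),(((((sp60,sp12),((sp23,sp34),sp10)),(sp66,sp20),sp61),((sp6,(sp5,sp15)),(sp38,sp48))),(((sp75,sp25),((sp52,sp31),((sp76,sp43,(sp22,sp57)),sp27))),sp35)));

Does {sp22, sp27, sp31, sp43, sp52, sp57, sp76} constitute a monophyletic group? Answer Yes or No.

The most recent common ancestor of these taxa subtends ((sp52,sp31),((sp76,sp43,(sp22,sp57)),sp27)).
That clade has exactly 7 tips — every listed taxon and nothing else — so the group is monophyletic.

Yes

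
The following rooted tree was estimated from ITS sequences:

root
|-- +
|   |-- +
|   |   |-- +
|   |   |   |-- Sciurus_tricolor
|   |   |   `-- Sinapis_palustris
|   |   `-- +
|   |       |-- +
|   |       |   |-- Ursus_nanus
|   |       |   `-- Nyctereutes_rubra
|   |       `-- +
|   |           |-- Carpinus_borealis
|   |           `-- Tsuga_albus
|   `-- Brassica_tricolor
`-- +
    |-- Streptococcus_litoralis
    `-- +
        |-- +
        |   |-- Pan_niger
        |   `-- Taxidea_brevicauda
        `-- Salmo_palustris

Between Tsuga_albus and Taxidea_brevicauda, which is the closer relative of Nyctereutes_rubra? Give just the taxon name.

Tsuga_albus

The MRCA of Nyctereutes_rubra and Tsuga_albus subtends ((Ursus_nanus,Nyctereutes_rubra),(Carpinus_borealis,Tsuga_albus)) (4 taxa).
The MRCA of Nyctereutes_rubra and Taxidea_brevicauda is the root, subtending the entire tree (11 taxa).
The first is nested inside the second, so Nyctereutes_rubra shares a more recent common ancestor with Tsuga_albus.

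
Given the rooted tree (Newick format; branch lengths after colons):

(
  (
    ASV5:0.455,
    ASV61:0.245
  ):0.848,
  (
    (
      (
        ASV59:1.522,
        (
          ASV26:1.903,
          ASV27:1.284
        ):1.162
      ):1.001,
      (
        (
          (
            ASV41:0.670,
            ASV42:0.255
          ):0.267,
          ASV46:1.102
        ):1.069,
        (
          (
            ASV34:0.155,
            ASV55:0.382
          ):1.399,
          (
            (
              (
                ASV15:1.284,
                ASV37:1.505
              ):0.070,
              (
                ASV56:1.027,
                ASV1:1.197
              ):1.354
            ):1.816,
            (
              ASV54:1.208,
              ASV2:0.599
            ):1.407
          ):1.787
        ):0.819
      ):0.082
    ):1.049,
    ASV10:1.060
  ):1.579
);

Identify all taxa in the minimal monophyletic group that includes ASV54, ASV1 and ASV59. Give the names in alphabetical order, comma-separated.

Tracing ASV54: it sits inside (ASV54,ASV2).
Tracing ASV1: it sits inside (ASV56,ASV1).
Tracing ASV59: it sits inside (ASV59,(ASV26,ASV27)).
The smallest clade enclosing all 3 is ((ASV59,(ASV26,ASV27)),(((ASV41,ASV42),ASV46),((ASV34,ASV55),(((ASV15,ASV37),(ASV56,ASV1)),(ASV54,ASV2))))); the answer is its 14 terminal taxa in alphabetical order.

ASV1, ASV15, ASV2, ASV26, ASV27, ASV34, ASV37, ASV41, ASV42, ASV46, ASV54, ASV55, ASV56, ASV59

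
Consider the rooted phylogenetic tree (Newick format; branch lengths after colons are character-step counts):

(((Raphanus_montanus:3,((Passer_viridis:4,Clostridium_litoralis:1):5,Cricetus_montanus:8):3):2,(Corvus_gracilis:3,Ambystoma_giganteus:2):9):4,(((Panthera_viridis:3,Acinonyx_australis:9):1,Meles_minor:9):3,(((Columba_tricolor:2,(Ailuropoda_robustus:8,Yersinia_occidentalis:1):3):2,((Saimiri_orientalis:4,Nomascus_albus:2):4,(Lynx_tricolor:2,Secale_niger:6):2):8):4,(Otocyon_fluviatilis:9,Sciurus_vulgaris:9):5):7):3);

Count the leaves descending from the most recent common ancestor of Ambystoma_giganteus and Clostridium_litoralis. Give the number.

The MRCA of Ambystoma_giganteus and Clostridium_litoralis is the node subtending ((Raphanus_montanus,((Passer_viridis,Clostridium_litoralis),Cricetus_montanus)),(Corvus_gracilis,Ambystoma_giganteus)).
That clade contains 6 terminal taxa: Ambystoma_giganteus, Clostridium_litoralis, Corvus_gracilis, Cricetus_montanus, Passer_viridis, Raphanus_montanus.

6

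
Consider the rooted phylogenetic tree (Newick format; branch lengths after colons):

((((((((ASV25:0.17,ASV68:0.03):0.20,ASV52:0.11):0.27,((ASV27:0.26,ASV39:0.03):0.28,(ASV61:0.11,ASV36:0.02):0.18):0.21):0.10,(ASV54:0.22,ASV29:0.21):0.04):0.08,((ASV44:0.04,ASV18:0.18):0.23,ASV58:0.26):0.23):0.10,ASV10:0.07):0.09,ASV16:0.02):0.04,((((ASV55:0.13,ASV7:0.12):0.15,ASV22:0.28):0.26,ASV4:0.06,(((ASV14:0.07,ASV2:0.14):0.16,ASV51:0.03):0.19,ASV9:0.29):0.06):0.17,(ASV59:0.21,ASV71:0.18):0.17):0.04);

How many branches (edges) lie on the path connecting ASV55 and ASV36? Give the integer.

The MRCA of ASV55 and ASV36 is the root of the tree.
From ASV55 up to that node: 5 branches. From ASV36 up to the same node: 8 branches. Total: 5 + 8 = 13.

13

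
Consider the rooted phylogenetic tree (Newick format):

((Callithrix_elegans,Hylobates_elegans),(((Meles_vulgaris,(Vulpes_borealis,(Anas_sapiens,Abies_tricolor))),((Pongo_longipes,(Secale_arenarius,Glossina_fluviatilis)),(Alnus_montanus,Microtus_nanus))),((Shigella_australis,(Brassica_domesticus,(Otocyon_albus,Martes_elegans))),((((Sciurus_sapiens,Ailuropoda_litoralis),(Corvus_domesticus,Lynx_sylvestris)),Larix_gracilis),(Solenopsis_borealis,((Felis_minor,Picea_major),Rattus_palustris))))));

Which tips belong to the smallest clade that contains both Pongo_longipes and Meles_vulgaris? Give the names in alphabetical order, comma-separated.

Abies_tricolor, Alnus_montanus, Anas_sapiens, Glossina_fluviatilis, Meles_vulgaris, Microtus_nanus, Pongo_longipes, Secale_arenarius, Vulpes_borealis

Tracing Pongo_longipes: it sits inside (Pongo_longipes,(Secale_arenarius,Glossina_fluviatilis)).
Tracing Meles_vulgaris: it sits inside (Meles_vulgaris,(Vulpes_borealis,(Anas_sapiens,Abies_tricolor))).
The smallest clade enclosing both is ((Meles_vulgaris,(Vulpes_borealis,(Anas_sapiens,Abies_tricolor))),((Pongo_longipes,(Secale_arenarius,Glossina_fluviatilis)),(Alnus_montanus,Microtus_nanus))); the answer is its 9 terminal taxa in alphabetical order.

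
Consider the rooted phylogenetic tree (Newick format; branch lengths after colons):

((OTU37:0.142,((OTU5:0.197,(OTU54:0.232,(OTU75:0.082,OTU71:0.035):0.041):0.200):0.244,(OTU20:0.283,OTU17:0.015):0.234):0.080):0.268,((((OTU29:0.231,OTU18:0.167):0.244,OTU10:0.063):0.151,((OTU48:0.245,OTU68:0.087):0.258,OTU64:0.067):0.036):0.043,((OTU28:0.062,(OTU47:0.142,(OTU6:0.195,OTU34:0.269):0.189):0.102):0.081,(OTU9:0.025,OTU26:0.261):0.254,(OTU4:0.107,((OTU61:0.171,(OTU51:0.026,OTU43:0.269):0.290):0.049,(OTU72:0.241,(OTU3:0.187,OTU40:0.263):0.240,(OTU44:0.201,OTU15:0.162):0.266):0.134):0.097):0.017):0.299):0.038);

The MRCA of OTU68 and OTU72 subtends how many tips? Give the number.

21

The MRCA of OTU68 and OTU72 is the node subtending ((((OTU29,OTU18),OTU10),((OTU48,OTU68),OTU64)),((OTU28,(OTU47,(OTU6,OTU34))),(OTU9,OTU26),(OTU4,((OTU61,(OTU51,OTU43)),(OTU72,(OTU3,OTU40),(OTU44,OTU15)))))).
That clade contains 21 terminal taxa: OTU10, OTU15, OTU18, OTU26, OTU28, OTU29, OTU3, OTU34, OTU4, OTU40, OTU43, OTU44, OTU47, OTU48, OTU51, OTU6, OTU61, OTU64, OTU68, OTU72, OTU9.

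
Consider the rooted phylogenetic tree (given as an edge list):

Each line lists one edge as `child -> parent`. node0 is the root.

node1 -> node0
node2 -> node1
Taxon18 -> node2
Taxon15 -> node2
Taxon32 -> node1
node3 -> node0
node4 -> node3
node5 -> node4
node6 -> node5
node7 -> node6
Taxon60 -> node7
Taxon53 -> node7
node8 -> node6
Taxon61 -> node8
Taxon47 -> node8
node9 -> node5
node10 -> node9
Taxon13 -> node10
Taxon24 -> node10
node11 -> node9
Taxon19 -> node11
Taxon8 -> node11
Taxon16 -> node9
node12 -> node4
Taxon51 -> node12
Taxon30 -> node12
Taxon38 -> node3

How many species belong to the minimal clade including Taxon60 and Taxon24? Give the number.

The MRCA of Taxon60 and Taxon24 is the node subtending (((Taxon60,Taxon53),(Taxon61,Taxon47)),((Taxon13,Taxon24),(Taxon19,Taxon8),Taxon16)).
That clade contains 9 terminal taxa: Taxon13, Taxon16, Taxon19, Taxon24, Taxon47, Taxon53, Taxon60, Taxon61, Taxon8.

9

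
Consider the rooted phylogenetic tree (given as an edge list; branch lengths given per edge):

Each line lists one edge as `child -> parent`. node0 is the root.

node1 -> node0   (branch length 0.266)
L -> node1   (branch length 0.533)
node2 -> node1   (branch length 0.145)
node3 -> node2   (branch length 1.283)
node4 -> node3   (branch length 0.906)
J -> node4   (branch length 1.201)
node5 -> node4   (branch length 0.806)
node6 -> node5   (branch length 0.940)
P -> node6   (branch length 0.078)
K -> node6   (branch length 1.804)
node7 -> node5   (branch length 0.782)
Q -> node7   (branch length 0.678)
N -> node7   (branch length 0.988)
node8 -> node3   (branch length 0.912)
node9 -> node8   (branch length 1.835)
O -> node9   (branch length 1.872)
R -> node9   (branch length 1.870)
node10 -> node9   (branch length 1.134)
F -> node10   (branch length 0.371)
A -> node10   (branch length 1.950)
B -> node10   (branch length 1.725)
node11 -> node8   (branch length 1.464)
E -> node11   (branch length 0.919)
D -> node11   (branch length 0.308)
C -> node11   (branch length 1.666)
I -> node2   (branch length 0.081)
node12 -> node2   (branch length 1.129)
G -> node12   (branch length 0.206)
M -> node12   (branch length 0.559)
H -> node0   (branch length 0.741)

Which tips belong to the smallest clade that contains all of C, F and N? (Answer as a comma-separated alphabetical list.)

A, B, C, D, E, F, J, K, N, O, P, Q, R

Tracing C: it sits inside (E,D,C).
Tracing F: it sits inside (F,A,B).
Tracing N: it sits inside (Q,N).
The smallest clade enclosing all 3 is ((J,((P,K),(Q,N))),((O,R,(F,A,B)),(E,D,C))); the answer is its 13 terminal taxa in alphabetical order.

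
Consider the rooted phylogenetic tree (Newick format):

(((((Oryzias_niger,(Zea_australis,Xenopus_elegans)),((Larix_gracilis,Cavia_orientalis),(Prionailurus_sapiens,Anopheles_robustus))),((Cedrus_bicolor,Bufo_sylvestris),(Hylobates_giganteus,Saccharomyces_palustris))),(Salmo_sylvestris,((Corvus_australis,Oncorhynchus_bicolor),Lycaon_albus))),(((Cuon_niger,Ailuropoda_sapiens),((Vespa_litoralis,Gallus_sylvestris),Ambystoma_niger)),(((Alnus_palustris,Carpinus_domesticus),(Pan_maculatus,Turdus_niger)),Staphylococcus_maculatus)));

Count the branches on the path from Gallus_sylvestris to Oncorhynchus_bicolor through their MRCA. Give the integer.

10

The MRCA of Gallus_sylvestris and Oncorhynchus_bicolor is the root of the tree.
From Gallus_sylvestris up to that node: 5 branches. From Oncorhynchus_bicolor up to the same node: 5 branches. Total: 5 + 5 = 10.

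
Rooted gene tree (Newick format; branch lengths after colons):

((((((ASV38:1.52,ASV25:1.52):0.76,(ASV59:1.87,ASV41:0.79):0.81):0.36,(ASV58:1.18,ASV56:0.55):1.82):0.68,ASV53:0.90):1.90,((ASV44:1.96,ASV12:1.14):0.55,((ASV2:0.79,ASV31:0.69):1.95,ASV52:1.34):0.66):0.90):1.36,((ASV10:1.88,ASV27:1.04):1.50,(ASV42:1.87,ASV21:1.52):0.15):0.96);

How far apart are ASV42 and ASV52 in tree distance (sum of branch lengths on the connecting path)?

The path runs ASV42 → … → MRCA → … → ASV52; the MRCA is the root of the tree.
Branch lengths along that path: 1.87 + 0.15 + 0.96 + 1.36 + 0.90 + 0.66 + 1.34 = 7.24.

7.24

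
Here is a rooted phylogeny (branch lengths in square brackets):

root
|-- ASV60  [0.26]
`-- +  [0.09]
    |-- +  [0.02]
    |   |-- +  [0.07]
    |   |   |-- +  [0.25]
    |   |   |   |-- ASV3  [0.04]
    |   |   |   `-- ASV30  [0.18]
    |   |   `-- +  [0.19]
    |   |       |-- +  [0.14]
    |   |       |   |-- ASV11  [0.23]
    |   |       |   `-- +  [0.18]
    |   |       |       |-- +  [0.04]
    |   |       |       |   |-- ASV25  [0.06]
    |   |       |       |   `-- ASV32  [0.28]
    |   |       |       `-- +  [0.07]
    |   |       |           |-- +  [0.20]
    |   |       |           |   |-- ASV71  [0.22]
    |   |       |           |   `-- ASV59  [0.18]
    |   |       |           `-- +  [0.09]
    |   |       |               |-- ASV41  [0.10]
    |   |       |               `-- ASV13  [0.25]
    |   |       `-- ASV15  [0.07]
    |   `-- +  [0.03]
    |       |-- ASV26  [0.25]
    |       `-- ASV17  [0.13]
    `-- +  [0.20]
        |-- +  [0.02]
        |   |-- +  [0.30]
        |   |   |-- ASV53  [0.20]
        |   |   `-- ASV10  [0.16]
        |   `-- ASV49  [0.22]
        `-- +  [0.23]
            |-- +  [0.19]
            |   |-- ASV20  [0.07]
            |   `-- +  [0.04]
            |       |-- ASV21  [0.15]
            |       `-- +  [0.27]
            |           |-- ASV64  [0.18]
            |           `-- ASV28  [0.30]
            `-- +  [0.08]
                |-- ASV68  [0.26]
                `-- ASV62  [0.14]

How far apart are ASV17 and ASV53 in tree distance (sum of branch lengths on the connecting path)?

The path runs ASV17 → … → MRCA → … → ASV53; the MRCA is the node subtending ((((ASV3,ASV30),((ASV11,((ASV25,ASV32),((ASV71,ASV59),(ASV41,ASV13)))),ASV15)),(ASV26,ASV17)),(((ASV53,ASV10),ASV49),((ASV20,(ASV21,(ASV64,ASV28))),(ASV68,ASV62)))).
Branch lengths along that path: 0.13 + 0.03 + 0.02 + 0.20 + 0.02 + 0.30 + 0.20 = 0.90.

0.90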